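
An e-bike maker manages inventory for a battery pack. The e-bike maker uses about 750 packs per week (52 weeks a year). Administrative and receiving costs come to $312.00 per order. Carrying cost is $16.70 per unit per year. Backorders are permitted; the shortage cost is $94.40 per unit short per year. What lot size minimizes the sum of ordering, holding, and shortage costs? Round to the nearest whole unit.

Annual demand D = 750 × 52 = 39,000.
With planned backorders, Q* = √(2DS/H) · √((H+B)/B).
√(2DS/H) = √(2 × 39,000 × 312 / 16.7) = 1207.164.
√((H+B)/B) = √((16.7+94.4)/94.4) = 1.0849.
Q* ≈ 1309.596.

Q* ≈ 1,310 packs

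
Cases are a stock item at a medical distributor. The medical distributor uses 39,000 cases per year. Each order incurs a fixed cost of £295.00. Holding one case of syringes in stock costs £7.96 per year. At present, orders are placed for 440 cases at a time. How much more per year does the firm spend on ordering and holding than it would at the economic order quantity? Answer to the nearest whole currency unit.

Extra cost ≈ £14,365 per year

EOQ = √(2DS/H) = √(2 × 39,000 × 295 / 7.96) ≈ 1700.21.
Cost at Q* = (D/Q*)S + (Q*/2)H = √(2DSH) ≈ £13,533.65.
Cost at Q = 440: (39,000/440)×295 + (440/2)×7.96 = £26,147.73 + £1,751.20 = £27,898.93.
Excess = £27,898.93 − £13,533.65 = £14,365.28.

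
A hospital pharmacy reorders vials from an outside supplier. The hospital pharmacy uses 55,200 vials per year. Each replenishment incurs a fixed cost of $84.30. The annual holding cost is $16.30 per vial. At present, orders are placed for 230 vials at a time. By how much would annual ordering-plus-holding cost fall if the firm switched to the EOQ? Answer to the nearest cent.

EOQ = √(2DS/H) = √(2 × 55,200 × 84.3 / 16.3) ≈ 755.62.
Cost at Q* = (D/Q*)S + (Q*/2)H = √(2DSH) ≈ $12,316.64.
Cost at Q = 230: (55,200/230)×84.3 + (230/2)×16.3 = $20,232.00 + $1,874.50 = $22,106.50.
Excess = $22,106.50 − $12,316.64 = $9,789.86.

Extra cost ≈ $9,789.86 per year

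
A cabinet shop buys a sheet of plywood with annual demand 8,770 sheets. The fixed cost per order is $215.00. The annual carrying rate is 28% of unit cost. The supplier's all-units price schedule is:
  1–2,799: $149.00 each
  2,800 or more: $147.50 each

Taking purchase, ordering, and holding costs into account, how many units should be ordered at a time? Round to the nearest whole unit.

Holding cost per unit per year at price C is H = 0.28·C.
Candidates are each tier's EOQ (if it falls in that tier) and each price-break quantity.
EOQ at $149.00 = 300.7 (feasible in tier 1): TC = 8,770×$149.00 + (8,770/300.7)×215 + (300.7/2)×0.28×$149.00 = $1,319,273.14.
EOQ at $147.50 = 302.2 < 2800, so use break Q=2800: TC = 8,770×$147.50 + (8,770/2800.0)×215 + (2800.0/2)×0.28×$147.50 = $1,352,068.41.
Lowest total cost is $1,319,273.14 at Q = 300.7.

Q* ≈ 301 sheets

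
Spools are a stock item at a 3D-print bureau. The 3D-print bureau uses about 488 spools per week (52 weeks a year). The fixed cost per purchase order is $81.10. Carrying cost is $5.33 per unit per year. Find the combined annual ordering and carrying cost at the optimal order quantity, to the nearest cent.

Annual demand D = 488 × 52 = 25,376.
EOQ = √(2DS/H) = √(2 × 25,376 × 81.1 / 5.33) ≈ 878.77.
At the optimum the two cost components are equal, so total cost = 2·(Q*/2)H = Q*·H.
Minimum total = √(2DSH) = √(2 × 25,376 × 81.1 × 5.33) ≈ 4683.824.

TC* ≈ $4,683.82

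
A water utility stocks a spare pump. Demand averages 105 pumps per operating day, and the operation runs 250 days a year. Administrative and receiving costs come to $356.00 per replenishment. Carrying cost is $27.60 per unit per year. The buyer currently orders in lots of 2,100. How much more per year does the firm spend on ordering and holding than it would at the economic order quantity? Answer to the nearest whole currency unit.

Extra cost ≈ $10,718 per year

Annual demand D = 105 × 250 = 26,250.
EOQ = √(2DS/H) = √(2 × 26,250 × 356 / 27.6) ≈ 822.91.
Cost at Q* = (D/Q*)S + (Q*/2)H = √(2DSH) ≈ $22,712.20.
Cost at Q = 2,100: (26,250/2,100)×356 + (2,100/2)×27.6 = $4,450.00 + $28,980.00 = $33,430.00.
Excess = $33,430.00 − $22,712.20 = $10,717.80.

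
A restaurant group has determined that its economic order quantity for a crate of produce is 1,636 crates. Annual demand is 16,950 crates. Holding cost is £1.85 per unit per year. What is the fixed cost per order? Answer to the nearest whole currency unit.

S ≈ £146

Squaring Q* = √(2DS/H) gives Q*² = 2DS/H.
From Q* = √(2DS/H): S = Q*²H / (2D) = 1,636² × 1.85 / (2 × 16,950) = 146.0625.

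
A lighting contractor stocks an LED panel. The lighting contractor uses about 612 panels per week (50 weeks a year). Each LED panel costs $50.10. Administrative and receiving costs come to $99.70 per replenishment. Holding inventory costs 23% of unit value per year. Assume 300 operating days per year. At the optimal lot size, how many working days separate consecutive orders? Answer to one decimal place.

Annual demand D = 612 × 50 = 30,600.
Holding cost H = 0.23 × $50.10 = $11.5230 per unit per year.
EOQ = √(2DS/H) = √(2 × 30,600 × 99.7 / 11.523) ≈ 727.68.
Cycle time = Q*/D × 300 = 727.68 / 30,600 × 300 ≈ 7.134 days.

T ≈ 7.1 days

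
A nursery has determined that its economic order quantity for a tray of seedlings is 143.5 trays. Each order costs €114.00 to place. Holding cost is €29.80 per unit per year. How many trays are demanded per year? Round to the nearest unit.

Invert the EOQ relation Q*² = 2DS/H.
From Q* = √(2DS/H): D = Q*²H / (2S) = 143.5² × 29.8 / (2 × 114) = 2691.443.

D ≈ 2,691 trays per year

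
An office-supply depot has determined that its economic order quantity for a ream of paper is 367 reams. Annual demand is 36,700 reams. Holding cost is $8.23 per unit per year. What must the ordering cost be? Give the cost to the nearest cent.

Invert the EOQ relation Q*² = 2DS/H.
From Q* = √(2DS/H): S = Q*²H / (2D) = 367² × 8.23 / (2 × 36,700) = 15.1021.

S ≈ $15.10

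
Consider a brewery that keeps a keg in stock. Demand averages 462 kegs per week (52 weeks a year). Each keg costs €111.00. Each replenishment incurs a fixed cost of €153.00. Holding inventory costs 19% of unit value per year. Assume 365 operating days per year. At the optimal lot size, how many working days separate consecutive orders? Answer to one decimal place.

T ≈ 9.0 days

Annual demand D = 462 × 52 = 24,024.
Holding cost H = 0.19 × €111.00 = €21.0900 per unit per year.
EOQ = √(2DS/H) = √(2 × 24,024 × 153 / 21.09) ≈ 590.40.
Cycle time = Q*/D × 365 = 590.40 / 24,024 × 365 ≈ 8.970 days.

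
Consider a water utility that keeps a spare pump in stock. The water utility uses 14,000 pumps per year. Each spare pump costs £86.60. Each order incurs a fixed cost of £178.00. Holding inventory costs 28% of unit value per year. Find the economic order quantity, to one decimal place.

Holding cost H = 0.28 × £86.60 = £24.2480 per unit per year.
EOQ = √(2DS / H) = √(2 × 14,000 × 178 / 24.248).
= √(4,984,000 / 24.248) = √205,542.7252 ≈ 453.368.

Q* ≈ 453.4 pumps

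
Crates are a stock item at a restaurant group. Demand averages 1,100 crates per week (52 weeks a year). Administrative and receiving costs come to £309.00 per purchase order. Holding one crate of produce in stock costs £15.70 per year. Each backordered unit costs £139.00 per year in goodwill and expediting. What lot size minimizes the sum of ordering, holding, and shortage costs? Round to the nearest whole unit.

Annual demand D = 1,100 × 52 = 57,200.
With planned backorders, Q* = √(2DS/H) · √((H+B)/B).
√(2DS/H) = √(2 × 57,200 × 309 / 15.7) = 1500.522.
√((H+B)/B) = √((15.7+139)/139) = 1.0550.
Q* ≈ 1582.997.

Q* ≈ 1,583 crates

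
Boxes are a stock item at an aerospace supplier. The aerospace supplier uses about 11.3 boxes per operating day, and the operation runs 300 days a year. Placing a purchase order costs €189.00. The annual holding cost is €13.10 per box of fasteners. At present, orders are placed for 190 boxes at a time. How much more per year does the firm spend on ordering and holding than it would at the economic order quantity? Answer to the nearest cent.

Extra cost ≈ €519.51 per year

Annual demand D = 11.3 × 300 = 3,390.
EOQ = √(2DS/H) = √(2 × 3,390 × 189 / 13.1) ≈ 312.76.
Cost at Q* = (D/Q*)S + (Q*/2)H = √(2DSH) ≈ €4,097.15.
Cost at Q = 190: (3,390/190)×189 + (190/2)×13.1 = €3,372.16 + €1,244.50 = €4,616.66.
Excess = €4,616.66 − €4,097.15 = €519.51.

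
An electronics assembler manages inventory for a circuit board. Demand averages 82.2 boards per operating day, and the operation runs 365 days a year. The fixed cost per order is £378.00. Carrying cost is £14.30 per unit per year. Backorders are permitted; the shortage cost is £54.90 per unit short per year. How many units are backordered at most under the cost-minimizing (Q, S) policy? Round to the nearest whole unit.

S* ≈ 292 boards

Annual demand D = 82.2 × 365 = 30,003.
With planned backorders, Q* = √(2DS/H) · √((H+B)/B).
√(2DS/H) = √(2 × 30,003 × 378 / 14.3) = 1259.433.
√((H+B)/B) = √((14.3+54.9)/54.9) = 1.1227.
Q* ≈ 1413.976.
S* = Q* · H/(H+B) = 1413.976 × 14.3/69.2 ≈ 292.195.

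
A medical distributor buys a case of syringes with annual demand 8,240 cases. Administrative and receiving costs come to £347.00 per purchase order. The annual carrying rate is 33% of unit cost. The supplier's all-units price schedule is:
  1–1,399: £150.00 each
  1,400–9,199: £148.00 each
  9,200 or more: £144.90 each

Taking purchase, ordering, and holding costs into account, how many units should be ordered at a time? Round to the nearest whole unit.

Holding cost per unit per year at price C is H = 0.33·C.
For each price level, check whether its EOQ is feasible; otherwise the best quantity at that price is the breakpoint.
EOQ at £150.00 = 339.9 (feasible in tier 1): TC = 8,240×£150.00 + (8,240/339.9)×347 + (339.9/2)×0.33×£150.00 = £1,252,824.65.
EOQ at £148.00 = 342.2 < 1400, so use break Q=1400: TC = 8,240×£148.00 + (8,240/1400.0)×347 + (1400.0/2)×0.33×£148.00 = £1,255,750.34.
EOQ at £144.90 = 345.8 < 9200, so use break Q=9200: TC = 8,240×£144.90 + (8,240/9200.0)×347 + (9200.0/2)×0.33×£144.90 = £1,414,244.99.
Lowest total cost is £1,252,824.65 at Q = 339.9.

Q* ≈ 340 cases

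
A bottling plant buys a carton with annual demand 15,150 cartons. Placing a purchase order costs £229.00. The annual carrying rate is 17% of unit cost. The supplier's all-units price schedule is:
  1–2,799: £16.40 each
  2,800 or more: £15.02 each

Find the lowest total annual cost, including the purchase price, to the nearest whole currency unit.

Holding cost per unit per year at price C is H = 0.17·C.
Evaluate total cost at each tier's feasible EOQ or, if the EOQ is below the tier, at the tier's minimum quantity.
EOQ at £16.40 = 1577.6 (feasible in tier 1): TC = 15,150×£16.40 + (15,150/1577.6)×229 + (1577.6/2)×0.17×£16.40 = £252,858.31.
EOQ at £15.02 = 1648.5 < 2800, so use break Q=2800: TC = 15,150×£15.02 + (15,150/2800.0)×229 + (2800.0/2)×0.17×£15.02 = £232,366.81.
Lowest total cost among the candidates is at Q = 2800.0.

TC* ≈ £232,367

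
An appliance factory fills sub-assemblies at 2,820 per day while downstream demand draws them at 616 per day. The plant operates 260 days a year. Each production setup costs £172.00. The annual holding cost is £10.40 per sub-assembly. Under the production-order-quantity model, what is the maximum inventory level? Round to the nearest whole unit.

I_max ≈ 2,035 sub-assemblies

Annual demand D = 616 × 260 = 160,160.
Production build-up factor (1 − d/p) = 1 − 616/2,820 = 0.7816.
Q* = √(2DS / (H(1 − d/p))) = √(2 × 160,160 × 172 / (10.4 × 0.7816)).
= √(55,095,040 / 8.1282) ≈ 2603.505.
Maximum inventory = Q*(1 − d/p) = 2603.505 × 0.7816 ≈ 2034.796.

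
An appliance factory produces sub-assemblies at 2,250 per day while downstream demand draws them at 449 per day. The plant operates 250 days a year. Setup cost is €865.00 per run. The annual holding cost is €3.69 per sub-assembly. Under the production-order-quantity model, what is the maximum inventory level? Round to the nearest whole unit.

I_max ≈ 6,490 sub-assemblies

Annual demand D = 449 × 250 = 112,250.
Production build-up factor (1 − d/p) = 1 − 449/2,250 = 0.8004.
Q* = √(2DS / (H(1 − d/p))) = √(2 × 112,250 × 865 / (3.69 × 0.8004)).
= √(194,192,500 / 2.9536) ≈ 8108.443.
Maximum inventory = Q*(1 − d/p) = 8108.443 × 0.8004 ≈ 6490.358.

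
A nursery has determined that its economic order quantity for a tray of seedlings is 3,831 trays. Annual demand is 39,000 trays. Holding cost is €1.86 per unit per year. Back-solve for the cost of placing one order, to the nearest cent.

Squaring Q* = √(2DS/H) gives Q*² = 2DS/H.
From Q* = √(2DS/H): S = Q*²H / (2D) = 3,831² × 1.86 / (2 × 39,000) = 349.9795.

S ≈ €349.98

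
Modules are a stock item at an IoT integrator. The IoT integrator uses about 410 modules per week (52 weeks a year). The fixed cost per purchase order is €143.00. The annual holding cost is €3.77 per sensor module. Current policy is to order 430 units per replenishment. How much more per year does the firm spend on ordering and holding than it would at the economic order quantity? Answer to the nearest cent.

Extra cost ≈ €3,106.15 per year

Annual demand D = 410 × 52 = 21,320.
EOQ = √(2DS/H) = √(2 × 21,320 × 143 / 3.77) ≈ 1271.76.
Cost at Q* = (D/Q*)S + (Q*/2)H = √(2DSH) ≈ €4,794.54.
Cost at Q = 430: (21,320/430)×143 + (430/2)×3.77 = €7,090.14 + €810.55 = €7,900.69.
Excess = €7,900.69 − €4,794.54 = €3,106.15.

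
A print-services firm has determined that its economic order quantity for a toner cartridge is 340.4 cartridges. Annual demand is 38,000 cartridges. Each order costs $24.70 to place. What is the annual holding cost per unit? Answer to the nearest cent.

H ≈ $16.20

Squaring Q* = √(2DS/H) gives Q*² = 2DS/H.
From Q* = √(2DS/H): H = 2DS / Q*² = 2 × 38,000 × 24.7 / 340.4² = 16.2006.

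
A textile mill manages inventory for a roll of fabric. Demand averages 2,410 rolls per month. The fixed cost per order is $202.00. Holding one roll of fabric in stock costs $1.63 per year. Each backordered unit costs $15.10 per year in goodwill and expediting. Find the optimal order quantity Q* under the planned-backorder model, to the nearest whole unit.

Annual demand D = 2,410 × 12 = 28,920.
With planned backorders, Q* = √(2DS/H) · √((H+B)/B).
√(2DS/H) = √(2 × 28,920 × 202 / 1.63) = 2677.294.
√((H+B)/B) = √((1.63+15.1)/15.1) = 1.0526.
Q* ≈ 2818.094.

Q* ≈ 2,818 rolls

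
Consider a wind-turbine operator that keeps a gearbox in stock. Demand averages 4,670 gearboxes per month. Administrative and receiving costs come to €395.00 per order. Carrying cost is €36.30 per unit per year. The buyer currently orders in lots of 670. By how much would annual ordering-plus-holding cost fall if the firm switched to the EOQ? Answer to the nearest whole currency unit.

Extra cost ≈ €5,111 per year

Annual demand D = 4,670 × 12 = 56,040.
EOQ = √(2DS/H) = √(2 × 56,040 × 395 / 36.3) ≈ 1104.36.
Cost at Q* = (D/Q*)S + (Q*/2)H = √(2DSH) ≈ €40,088.14.
Cost at Q = 670: (56,040/670)×395 + (670/2)×36.3 = €33,038.51 + €12,160.50 = €45,199.01.
Excess = €45,199.01 − €40,088.14 = €5,110.87.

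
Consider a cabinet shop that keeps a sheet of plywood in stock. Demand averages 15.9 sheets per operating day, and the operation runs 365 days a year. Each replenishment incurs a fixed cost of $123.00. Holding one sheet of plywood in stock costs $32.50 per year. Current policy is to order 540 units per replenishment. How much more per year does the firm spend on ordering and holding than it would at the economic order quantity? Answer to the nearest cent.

Extra cost ≈ $3,285.23 per year

Annual demand D = 15.9 × 365 = 5,803.5.
EOQ = √(2DS/H) = √(2 × 5,803.5 × 123 / 32.5) ≈ 209.59.
Cost at Q* = (D/Q*)S + (Q*/2)H = √(2DSH) ≈ $6,811.68.
Cost at Q = 540: (5,803.5/540)×123 + (540/2)×32.5 = $1,321.91 + $8,775.00 = $10,096.91.
Excess = $10,096.91 − $6,811.68 = $3,285.23.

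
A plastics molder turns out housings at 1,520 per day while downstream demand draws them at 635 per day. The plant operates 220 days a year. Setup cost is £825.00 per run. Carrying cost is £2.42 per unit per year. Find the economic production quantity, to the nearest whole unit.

Annual demand D = 635 × 220 = 139,700.
Production build-up factor (1 − d/p) = 1 − 635/1,520 = 0.5822.
Q* = √(2DS / (H(1 − d/p))) = √(2 × 139,700 × 825 / (2.42 × 0.5822)).
= √(230,505,000 / 1.409) ≈ 12790.357.

Q* ≈ 12,790 housings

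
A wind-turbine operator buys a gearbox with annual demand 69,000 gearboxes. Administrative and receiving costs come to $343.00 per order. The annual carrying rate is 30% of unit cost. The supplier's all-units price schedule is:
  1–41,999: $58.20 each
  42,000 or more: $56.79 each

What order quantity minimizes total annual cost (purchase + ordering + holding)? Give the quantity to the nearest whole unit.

Holding cost per unit per year at price C is H = 0.30·C.
For each price level, check whether its EOQ is feasible; otherwise the best quantity at that price is the breakpoint.
EOQ at $58.20 = 1646.5 (feasible in tier 1): TC = 69,000×$58.20 + (69,000/1646.5)×343 + (1646.5/2)×0.30×$58.20 = $4,044,548.07.
EOQ at $56.79 = 1666.8 < 42000, so use break Q=42000: TC = 69,000×$56.79 + (69,000/42000.0)×343 + (42000.0/2)×0.30×$56.79 = $4,276,850.50.
Lowest total cost is $4,044,548.07 at Q = 1646.5.

Q* ≈ 1,647 gearboxes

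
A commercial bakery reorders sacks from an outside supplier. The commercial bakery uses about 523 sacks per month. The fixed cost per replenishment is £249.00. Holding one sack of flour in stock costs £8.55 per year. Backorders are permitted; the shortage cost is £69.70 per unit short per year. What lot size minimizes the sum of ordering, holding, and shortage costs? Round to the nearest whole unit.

Q* ≈ 641 sacks

Annual demand D = 523 × 12 = 6,276.
With planned backorders, Q* = √(2DS/H) · √((H+B)/B).
√(2DS/H) = √(2 × 6,276 × 249 / 8.55) = 604.607.
√((H+B)/B) = √((8.55+69.7)/69.7) = 1.0596.
Q* ≈ 640.618.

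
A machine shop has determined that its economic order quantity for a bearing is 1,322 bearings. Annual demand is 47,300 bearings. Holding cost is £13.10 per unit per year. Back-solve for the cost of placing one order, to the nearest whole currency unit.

S ≈ £242

Invert the EOQ relation Q*² = 2DS/H.
From Q* = √(2DS/H): S = Q*²H / (2D) = 1,322² × 13.1 / (2 × 47,300) = 242.0154.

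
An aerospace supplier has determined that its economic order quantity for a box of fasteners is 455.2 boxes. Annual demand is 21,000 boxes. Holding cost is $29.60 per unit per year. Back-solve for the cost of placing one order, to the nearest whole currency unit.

S ≈ $146

Invert the EOQ relation Q*² = 2DS/H.
From Q* = √(2DS/H): S = Q*²H / (2D) = 455.2² × 29.6 / (2 × 21,000) = 146.0316.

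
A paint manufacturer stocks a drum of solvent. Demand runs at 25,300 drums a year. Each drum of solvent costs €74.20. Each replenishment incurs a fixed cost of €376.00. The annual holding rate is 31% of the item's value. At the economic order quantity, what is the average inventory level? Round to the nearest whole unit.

Average inventory ≈ 455 drums

Holding cost H = 0.31 × €74.20 = €23.0020 per unit per year.
Q* = √(2DS/H) = √(2 × 25,300 × 376 / 23.002) ≈ 909.47.
Average inventory = Q*/2 ≈ 909.47 / 2 = 454.733.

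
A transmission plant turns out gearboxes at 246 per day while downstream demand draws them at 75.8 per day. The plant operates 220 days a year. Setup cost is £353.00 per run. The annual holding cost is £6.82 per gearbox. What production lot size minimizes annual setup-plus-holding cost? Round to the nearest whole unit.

Annual demand D = 75.8 × 220 = 16,676.
Production build-up factor (1 − d/p) = 1 − 75.8/246 = 0.6919.
Q* = √(2DS / (H(1 − d/p))) = √(2 × 16,676 × 353 / (6.82 × 0.6919)).
= √(11,773,256 / 4.7186) ≈ 1579.588.

Q* ≈ 1,580 gearboxes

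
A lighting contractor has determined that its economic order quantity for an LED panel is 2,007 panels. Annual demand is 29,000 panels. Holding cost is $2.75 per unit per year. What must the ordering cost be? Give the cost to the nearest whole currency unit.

Invert the EOQ relation Q*² = 2DS/H.
From Q* = √(2DS/H): S = Q*²H / (2D) = 2,007² × 2.75 / (2 × 29,000) = 190.9851.

S ≈ $191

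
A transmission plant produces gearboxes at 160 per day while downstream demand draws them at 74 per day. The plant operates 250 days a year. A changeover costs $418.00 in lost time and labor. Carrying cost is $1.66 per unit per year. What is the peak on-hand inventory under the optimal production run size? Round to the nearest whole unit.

Annual demand D = 74 × 250 = 18,500.
Production build-up factor (1 − d/p) = 1 − 74/160 = 0.5375.
Q* = √(2DS / (H(1 − d/p))) = √(2 × 18,500 × 418 / (1.66 × 0.5375)).
= √(15,466,000 / 0.8922) ≈ 4163.377.
Maximum inventory = Q*(1 − d/p) = 4163.377 × 0.5375 ≈ 2237.815.

I_max ≈ 2,238 gearboxes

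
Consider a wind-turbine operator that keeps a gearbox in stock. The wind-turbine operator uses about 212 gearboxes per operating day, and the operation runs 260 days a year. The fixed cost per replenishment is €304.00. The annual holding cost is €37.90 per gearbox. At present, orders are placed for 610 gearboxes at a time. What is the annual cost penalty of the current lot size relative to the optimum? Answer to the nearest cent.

Annual demand D = 212 × 260 = 55,120.
EOQ = √(2DS/H) = √(2 × 55,120 × 304 / 37.9) ≈ 940.34.
Cost at Q* = (D/Q*)S + (Q*/2)H = √(2DSH) ≈ €35,639.04.
Cost at Q = 610: (55,120/610)×304 + (610/2)×37.9 = €27,469.64 + €11,559.50 = €39,029.14.
Excess = €39,029.14 − €35,639.04 = €3,390.10.

Extra cost ≈ €3,390.10 per year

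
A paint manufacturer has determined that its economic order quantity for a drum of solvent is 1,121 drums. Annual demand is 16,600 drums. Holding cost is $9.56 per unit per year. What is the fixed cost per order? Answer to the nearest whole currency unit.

S ≈ $362

Invert the EOQ relation Q*² = 2DS/H.
From Q* = √(2DS/H): S = Q*²H / (2D) = 1,121² × 9.56 / (2 × 16,600) = 361.8520.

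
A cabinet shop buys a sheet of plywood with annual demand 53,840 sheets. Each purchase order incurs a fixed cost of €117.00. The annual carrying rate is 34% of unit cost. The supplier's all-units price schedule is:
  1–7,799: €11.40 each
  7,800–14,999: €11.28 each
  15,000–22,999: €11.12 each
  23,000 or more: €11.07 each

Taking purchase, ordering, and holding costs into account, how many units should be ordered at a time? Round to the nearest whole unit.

Q* ≈ 1,803 sheets

Holding cost per unit per year at price C is H = 0.34·C.
Candidates are each tier's EOQ (if it falls in that tier) and each price-break quantity.
EOQ at €11.40 = 1802.9 (feasible in tier 1): TC = 53,840×€11.40 + (53,840/1802.9)×117 + (1802.9/2)×0.34×€11.40 = €620,763.99.
EOQ at €11.28 = 1812.5 < 7800, so use break Q=7800: TC = 53,840×€11.28 + (53,840/7800.0)×117 + (7800.0/2)×0.34×€11.28 = €623,080.08.
EOQ at €11.12 = 1825.4 < 15000, so use break Q=15000: TC = 53,840×€11.12 + (53,840/15000.0)×117 + (15000.0/2)×0.34×€11.12 = €627,476.75.
EOQ at €11.07 = 1829.6 < 23000, so use break Q=23000: TC = 53,840×€11.07 + (53,840/23000.0)×117 + (23000.0/2)×0.34×€11.07 = €639,566.38.
Lowest total cost is €620,763.99 at Q = 1802.9.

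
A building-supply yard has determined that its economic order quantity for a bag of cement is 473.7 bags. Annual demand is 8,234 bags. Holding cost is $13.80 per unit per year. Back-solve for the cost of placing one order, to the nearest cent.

Squaring Q* = √(2DS/H) gives Q*² = 2DS/H.
From Q* = √(2DS/H): S = Q*²H / (2D) = 473.7² × 13.8 / (2 × 8,234) = 188.0377.

S ≈ $188.04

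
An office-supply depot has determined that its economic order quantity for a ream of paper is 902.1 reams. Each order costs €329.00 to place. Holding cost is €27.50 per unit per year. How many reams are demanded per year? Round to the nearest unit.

Squaring Q* = √(2DS/H) gives Q*² = 2DS/H.
From Q* = √(2DS/H): D = Q*²H / (2S) = 902.1² × 27.5 / (2 × 329) = 34010.747.

D ≈ 34,011 reams per year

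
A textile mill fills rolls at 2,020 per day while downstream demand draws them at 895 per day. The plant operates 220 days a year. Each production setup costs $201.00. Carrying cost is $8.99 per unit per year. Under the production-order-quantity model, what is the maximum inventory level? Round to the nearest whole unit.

I_max ≈ 2,214 rolls

Annual demand D = 895 × 220 = 196,900.
Production build-up factor (1 − d/p) = 1 − 895/2,020 = 0.5569.
Q* = √(2DS / (H(1 − d/p))) = √(2 × 196,900 × 201 / (8.99 × 0.5569)).
= √(79,153,800 / 5.0068) ≈ 3976.083.
Maximum inventory = Q*(1 − d/p) = 3976.083 × 0.5569 ≈ 2214.403.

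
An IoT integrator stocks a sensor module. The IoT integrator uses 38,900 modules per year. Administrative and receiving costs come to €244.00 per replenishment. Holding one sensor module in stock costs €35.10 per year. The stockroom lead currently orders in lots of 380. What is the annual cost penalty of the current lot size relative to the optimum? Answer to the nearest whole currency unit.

EOQ = √(2DS/H) = √(2 × 38,900 × 244 / 35.1) ≈ 735.41.
Cost at Q* = (D/Q*)S + (Q*/2)H = √(2DSH) ≈ €25,812.99.
Cost at Q = 380: (38,900/380)×244 + (380/2)×35.1 = €24,977.89 + €6,669.00 = €31,646.89.
Excess = €31,646.89 − €25,812.99 = €5,833.91.

Extra cost ≈ €5,834 per year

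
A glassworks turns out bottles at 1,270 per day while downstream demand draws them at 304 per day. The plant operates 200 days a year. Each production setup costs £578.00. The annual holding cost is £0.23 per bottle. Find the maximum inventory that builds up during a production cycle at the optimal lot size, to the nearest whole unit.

I_max ≈ 15,246 bottles

Annual demand D = 304 × 200 = 60,800.
Production build-up factor (1 − d/p) = 1 − 304/1,270 = 0.7606.
Q* = √(2DS / (H(1 − d/p))) = √(2 × 60,800 × 578 / (0.23 × 0.7606)).
= √(70,284,800 / 0.1749) ≈ 20043.801.
Maximum inventory = Q*(1 − d/p) = 20043.801 × 0.7606 ≈ 15245.915.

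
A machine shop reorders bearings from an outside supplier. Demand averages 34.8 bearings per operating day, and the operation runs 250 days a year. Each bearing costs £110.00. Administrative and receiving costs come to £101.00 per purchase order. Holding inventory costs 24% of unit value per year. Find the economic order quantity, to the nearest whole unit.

Q* ≈ 258 bearings

Annual demand D = 34.8 × 250 = 8,700.
Holding cost H = 0.24 × £110.00 = £26.4000 per unit per year.
EOQ = √(2DS / H) = √(2 × 8,700 × 101 / 26.4).
= √(1,757,400 / 26.4) = √66,568.1818 ≈ 258.008.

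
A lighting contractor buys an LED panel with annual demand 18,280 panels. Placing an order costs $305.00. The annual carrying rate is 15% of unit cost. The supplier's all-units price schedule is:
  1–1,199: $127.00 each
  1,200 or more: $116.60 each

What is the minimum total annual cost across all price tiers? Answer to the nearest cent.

Holding cost per unit per year at price C is H = 0.15·C.
For each price level, check whether its EOQ is feasible; otherwise the best quantity at that price is the breakpoint.
EOQ at $127.00 = 765.1 (feasible in tier 1): TC = 18,280×$127.00 + (18,280/765.1)×305 + (765.1/2)×0.15×$127.00 = $2,336,134.73.
EOQ at $116.60 = 798.5 < 1200, so use break Q=1200: TC = 18,280×$116.60 + (18,280/1200.0)×305 + (1200.0/2)×0.15×$116.60 = $2,146,588.17.
Lowest total cost among the candidates is at Q = 1200.0.

TC* ≈ $2,146,588.17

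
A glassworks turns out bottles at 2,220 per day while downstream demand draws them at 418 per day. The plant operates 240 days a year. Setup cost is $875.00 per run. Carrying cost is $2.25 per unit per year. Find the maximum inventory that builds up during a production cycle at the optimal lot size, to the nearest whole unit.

Annual demand D = 418 × 240 = 100,320.
Production build-up factor (1 − d/p) = 1 − 418/2,220 = 0.8117.
Q* = √(2DS / (H(1 − d/p))) = √(2 × 100,320 × 875 / (2.25 × 0.8117)).
= √(175,560,000 / 1.8264) ≈ 9804.391.
Maximum inventory = Q*(1 − d/p) = 9804.391 × 0.8117 ≈ 7958.339.

I_max ≈ 7,958 bottles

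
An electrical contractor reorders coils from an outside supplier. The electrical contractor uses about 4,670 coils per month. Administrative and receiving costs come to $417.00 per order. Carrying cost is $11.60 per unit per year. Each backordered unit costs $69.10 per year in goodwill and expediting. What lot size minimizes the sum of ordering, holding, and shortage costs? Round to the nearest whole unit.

Q* ≈ 2,169 coils

Annual demand D = 4,670 × 12 = 56,040.
With planned backorders, Q* = √(2DS/H) · √((H+B)/B).
√(2DS/H) = √(2 × 56,040 × 417 / 11.6) = 2007.258.
√((H+B)/B) = √((11.6+69.1)/69.1) = 1.0807.
Q* ≈ 2169.206.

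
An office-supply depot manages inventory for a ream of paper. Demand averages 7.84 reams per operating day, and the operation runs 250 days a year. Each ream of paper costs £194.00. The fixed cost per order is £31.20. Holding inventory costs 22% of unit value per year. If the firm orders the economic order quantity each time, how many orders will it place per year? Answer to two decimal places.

Annual demand D = 7.84 × 250 = 1,960.
Holding cost H = 0.22 × £194.00 = £42.6800 per unit per year.
EOQ = √(2DS/H) = √(2 × 1,960 × 31.2 / 42.68) ≈ 53.53.
Orders per year = D / Q* = 1,960 / 53.53 ≈ 36.614.

N ≈ 36.61 orders per year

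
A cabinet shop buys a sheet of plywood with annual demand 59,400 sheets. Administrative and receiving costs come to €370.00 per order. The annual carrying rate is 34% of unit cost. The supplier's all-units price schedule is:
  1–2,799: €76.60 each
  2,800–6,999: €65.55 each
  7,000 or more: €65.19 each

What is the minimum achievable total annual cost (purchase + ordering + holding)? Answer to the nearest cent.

TC* ≈ €3,932,721.09

Holding cost per unit per year at price C is H = 0.34·C.
Candidates are each tier's EOQ (if it falls in that tier) and each price-break quantity.
EOQ at €76.60 = 1299.1 (feasible in tier 1): TC = 59,400×€76.60 + (59,400/1299.1)×370 + (1299.1/2)×0.34×€76.60 = €4,583,874.75.
EOQ at €65.55 = 1404.4 < 2800, so use break Q=2800: TC = 59,400×€65.55 + (59,400/2800.0)×370 + (2800.0/2)×0.34×€65.55 = €3,932,721.09.
EOQ at €65.19 = 1408.2 < 7000, so use break Q=7000: TC = 59,400×€65.19 + (59,400/7000.0)×370 + (7000.0/2)×0.34×€65.19 = €3,953,001.81.
Lowest total cost among the candidates is at Q = 2800.0.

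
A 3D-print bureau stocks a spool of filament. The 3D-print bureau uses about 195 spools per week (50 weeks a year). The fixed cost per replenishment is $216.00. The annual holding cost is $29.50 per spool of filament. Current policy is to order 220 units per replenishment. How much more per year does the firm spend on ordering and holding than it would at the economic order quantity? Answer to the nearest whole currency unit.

Extra cost ≈ $1,671 per year

Annual demand D = 195 × 50 = 9,750.
EOQ = √(2DS/H) = √(2 × 9,750 × 216 / 29.5) ≈ 377.86.
Cost at Q* = (D/Q*)S + (Q*/2)H = √(2DSH) ≈ $11,146.93.
Cost at Q = 220: (9,750/220)×216 + (220/2)×29.5 = $9,572.73 + $3,245.00 = $12,817.73.
Excess = $12,817.73 − $11,146.93 = $1,670.80.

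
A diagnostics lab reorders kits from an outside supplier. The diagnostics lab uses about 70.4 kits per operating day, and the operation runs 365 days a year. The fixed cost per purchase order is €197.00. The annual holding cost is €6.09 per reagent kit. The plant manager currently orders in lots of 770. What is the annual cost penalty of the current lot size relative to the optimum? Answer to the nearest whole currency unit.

Extra cost ≈ €1,067 per year

Annual demand D = 70.4 × 365 = 25,696.
EOQ = √(2DS/H) = √(2 × 25,696 × 197 / 6.09) ≈ 1289.35.
Cost at Q* = (D/Q*)S + (Q*/2)H = √(2DSH) ≈ €7,852.17.
Cost at Q = 770: (25,696/770)×197 + (770/2)×6.09 = €6,574.17 + €2,344.65 = €8,918.82.
Excess = €8,918.82 − €7,852.17 = €1,066.65.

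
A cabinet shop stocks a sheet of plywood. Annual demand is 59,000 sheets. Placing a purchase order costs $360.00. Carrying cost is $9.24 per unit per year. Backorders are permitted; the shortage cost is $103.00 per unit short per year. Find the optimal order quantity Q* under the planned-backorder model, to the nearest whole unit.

With planned backorders, Q* = √(2DS/H) · √((H+B)/B).
√(2DS/H) = √(2 × 59,000 × 360 / 9.24) = 2144.155.
√((H+B)/B) = √((9.24+103)/103) = 1.0439.
Q* ≈ 2238.265.

Q* ≈ 2,238 sheets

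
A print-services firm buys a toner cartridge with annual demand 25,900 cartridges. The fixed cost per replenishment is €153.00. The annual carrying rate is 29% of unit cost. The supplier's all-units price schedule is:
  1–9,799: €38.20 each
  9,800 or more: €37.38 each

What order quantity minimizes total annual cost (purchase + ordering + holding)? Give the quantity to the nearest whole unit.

Holding cost per unit per year at price C is H = 0.29·C.
Evaluate total cost at each tier's feasible EOQ or, if the EOQ is below the tier, at the tier's minimum quantity.
EOQ at €38.20 = 845.8 (feasible in tier 1): TC = 25,900×€38.20 + (25,900/845.8)×153 + (845.8/2)×0.29×€38.20 = €998,750.04.
EOQ at €37.38 = 855.1 < 9800, so use break Q=9800: TC = 25,900×€37.38 + (25,900/9800.0)×153 + (9800.0/2)×0.29×€37.38 = €1,021,663.34.
Lowest total cost is €998,750.04 at Q = 845.8.

Q* ≈ 846 cartridges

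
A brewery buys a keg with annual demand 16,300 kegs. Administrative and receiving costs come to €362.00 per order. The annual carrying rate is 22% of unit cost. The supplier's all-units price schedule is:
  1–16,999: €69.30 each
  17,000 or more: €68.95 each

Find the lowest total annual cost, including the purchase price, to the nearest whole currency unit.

Holding cost per unit per year at price C is H = 0.22·C.
Evaluate total cost at each tier's feasible EOQ or, if the EOQ is below the tier, at the tier's minimum quantity.
EOQ at €69.30 = 879.8 (feasible in tier 1): TC = 16,300×€69.30 + (16,300/879.8)×362 + (879.8/2)×0.22×€69.30 = €1,143,003.47.
EOQ at €68.95 = 882.0 < 17000, so use break Q=17000: TC = 16,300×€68.95 + (16,300/17000.0)×362 + (17000.0/2)×0.22×€68.95 = €1,253,168.59.
Lowest total cost among the candidates is at Q = 879.8.

TC* ≈ €1,143,003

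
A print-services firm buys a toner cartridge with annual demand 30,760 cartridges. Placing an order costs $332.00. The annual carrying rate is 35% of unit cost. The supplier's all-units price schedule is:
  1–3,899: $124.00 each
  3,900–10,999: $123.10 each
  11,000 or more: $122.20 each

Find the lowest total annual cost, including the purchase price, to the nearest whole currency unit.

Holding cost per unit per year at price C is H = 0.35·C.
Candidates are each tier's EOQ (if it falls in that tier) and each price-break quantity.
EOQ at $124.00 = 686.0 (feasible in tier 1): TC = 30,760×$124.00 + (30,760/686.0)×332 + (686.0/2)×0.35×$124.00 = $3,844,012.96.
EOQ at $123.10 = 688.5 < 3900, so use break Q=3900: TC = 30,760×$123.10 + (30,760/3900.0)×332 + (3900.0/2)×0.35×$123.10 = $3,873,190.29.
EOQ at $122.20 = 691.0 < 11000, so use break Q=11000: TC = 30,760×$122.20 + (30,760/11000.0)×332 + (11000.0/2)×0.35×$122.20 = $3,995,035.39.
Lowest total cost among the candidates is at Q = 686.0.

TC* ≈ $3,844,013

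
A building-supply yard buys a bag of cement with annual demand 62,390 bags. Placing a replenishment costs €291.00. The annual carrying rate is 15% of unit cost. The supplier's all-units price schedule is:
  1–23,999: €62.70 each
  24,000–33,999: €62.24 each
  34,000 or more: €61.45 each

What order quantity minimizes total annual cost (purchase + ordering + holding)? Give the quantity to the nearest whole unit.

Holding cost per unit per year at price C is H = 0.15·C.
For each price level, check whether its EOQ is feasible; otherwise the best quantity at that price is the breakpoint.
EOQ at €62.70 = 1964.9 (feasible in tier 1): TC = 62,390×€62.70 + (62,390/1964.9)×291 + (1964.9/2)×0.15×€62.70 = €3,930,332.85.
EOQ at €62.24 = 1972.1 < 24000, so use break Q=24000: TC = 62,390×€62.24 + (62,390/24000.0)×291 + (24000.0/2)×0.15×€62.24 = €3,995,942.08.
EOQ at €61.45 = 1984.8 < 34000, so use break Q=34000: TC = 62,390×€61.45 + (62,390/34000.0)×291 + (34000.0/2)×0.15×€61.45 = €3,991,096.98.
Lowest total cost is €3,930,332.85 at Q = 1964.9.

Q* ≈ 1,965 bags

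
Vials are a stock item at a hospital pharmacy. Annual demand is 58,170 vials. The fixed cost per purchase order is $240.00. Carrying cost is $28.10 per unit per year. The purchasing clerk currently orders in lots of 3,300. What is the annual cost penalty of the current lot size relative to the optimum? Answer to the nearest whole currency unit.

EOQ = √(2DS/H) = √(2 × 58,170 × 240 / 28.1) ≈ 996.82.
Cost at Q* = (D/Q*)S + (Q*/2)H = √(2DSH) ≈ $28,010.66.
Cost at Q = 3,300: (58,170/3,300)×240 + (3,300/2)×28.1 = $4,230.55 + $46,365.00 = $50,595.55.
Excess = $50,595.55 − $28,010.66 = $22,584.89.

Extra cost ≈ $22,585 per year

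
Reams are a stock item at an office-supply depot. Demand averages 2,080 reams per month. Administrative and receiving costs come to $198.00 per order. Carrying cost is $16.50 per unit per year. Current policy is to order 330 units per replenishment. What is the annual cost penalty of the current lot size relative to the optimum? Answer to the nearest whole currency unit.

Annual demand D = 2,080 × 12 = 24,960.
EOQ = √(2DS/H) = √(2 × 24,960 × 198 / 16.5) ≈ 773.98.
Cost at Q* = (D/Q*)S + (Q*/2)H = √(2DSH) ≈ $12,770.62.
Cost at Q = 330: (24,960/330)×198 + (330/2)×16.5 = $14,976.00 + $2,722.50 = $17,698.50.
Excess = $17,698.50 − $12,770.62 = $4,927.88.

Extra cost ≈ $4,928 per year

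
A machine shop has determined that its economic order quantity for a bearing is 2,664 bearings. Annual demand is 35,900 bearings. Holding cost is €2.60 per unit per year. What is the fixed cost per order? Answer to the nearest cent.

S ≈ €256.99

The basic EOQ model gives Q* = √(2DS/H); rearrange for the unknown.
From Q* = √(2DS/H): S = Q*²H / (2D) = 2,664² × 2.6 / (2 × 35,900) = 256.9907.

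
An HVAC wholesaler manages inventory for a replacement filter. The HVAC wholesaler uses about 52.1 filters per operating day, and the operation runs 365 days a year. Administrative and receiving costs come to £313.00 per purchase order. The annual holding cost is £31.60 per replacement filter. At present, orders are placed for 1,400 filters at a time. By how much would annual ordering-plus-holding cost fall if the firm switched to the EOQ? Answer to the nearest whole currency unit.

Annual demand D = 52.1 × 365 = 19,016.5.
EOQ = √(2DS/H) = √(2 × 19,016.5 × 313 / 31.6) ≈ 613.77.
Cost at Q* = (D/Q*)S + (Q*/2)H = √(2DSH) ≈ £19,395.28.
Cost at Q = 1,400: (19,016.5/1,400)×313 + (1,400/2)×31.6 = £4,251.55 + £22,120.00 = £26,371.55.
Excess = £26,371.55 − £19,395.28 = £6,976.27.

Extra cost ≈ £6,976 per year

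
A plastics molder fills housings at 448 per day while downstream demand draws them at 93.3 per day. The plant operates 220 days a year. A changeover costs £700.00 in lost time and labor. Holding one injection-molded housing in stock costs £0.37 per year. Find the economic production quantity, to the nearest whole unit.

Annual demand D = 93.3 × 220 = 20,526.
Production build-up factor (1 − d/p) = 1 − 93.3/448 = 0.7917.
Q* = √(2DS / (H(1 − d/p))) = √(2 × 20,526 × 700 / (0.37 × 0.7917)).
= √(28,736,400 / 0.2929) ≈ 9904.299.

Q* ≈ 9,904 housings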